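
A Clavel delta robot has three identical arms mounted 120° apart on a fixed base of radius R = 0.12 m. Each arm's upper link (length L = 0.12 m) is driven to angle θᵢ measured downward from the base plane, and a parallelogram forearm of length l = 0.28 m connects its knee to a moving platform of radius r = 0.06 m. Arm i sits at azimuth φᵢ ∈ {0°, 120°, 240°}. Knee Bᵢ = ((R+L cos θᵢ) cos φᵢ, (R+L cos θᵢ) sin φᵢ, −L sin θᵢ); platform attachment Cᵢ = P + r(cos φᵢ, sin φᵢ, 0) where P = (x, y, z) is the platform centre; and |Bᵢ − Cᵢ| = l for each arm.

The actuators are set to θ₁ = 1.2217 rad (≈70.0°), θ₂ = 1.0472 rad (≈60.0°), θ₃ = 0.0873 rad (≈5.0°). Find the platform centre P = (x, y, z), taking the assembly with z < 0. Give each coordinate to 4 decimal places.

(-0.0914, -0.1064, -0.2861)

arm 1 at φ=0.0°: ρ1 = 0.1010;  S1 = (0.1010, 0.0000, -0.1128)
S2 = (0.1200·cos120.0°, 0.1200·sin120.0°, -0.1039) = (-0.0600, 0.1039, -0.1039)
φ3=240.0°: virtual centre (-0.0898, -0.1555, -0.0105), radius l
|S₂|²−|S₁|² = 0.0023;  |S₃|²−|S₁|² = 0.0094
linear system: -0.3221x+0.2078y = 0.0023−0.0177z; -0.3816x+-0.3110y = 0.0094−0.2046z
det = 0.1795;  x = -0.0148+0.2676z,  y = -0.0121+0.3296z
into |P−S₁|² = l²: 1.1802z² + 0.1556z + -0.0521 = 0;  Δ = 0.2702;  z = -0.2861 or 0.1543 → z<0 root = -0.2861
x = -0.0914, y = -0.1064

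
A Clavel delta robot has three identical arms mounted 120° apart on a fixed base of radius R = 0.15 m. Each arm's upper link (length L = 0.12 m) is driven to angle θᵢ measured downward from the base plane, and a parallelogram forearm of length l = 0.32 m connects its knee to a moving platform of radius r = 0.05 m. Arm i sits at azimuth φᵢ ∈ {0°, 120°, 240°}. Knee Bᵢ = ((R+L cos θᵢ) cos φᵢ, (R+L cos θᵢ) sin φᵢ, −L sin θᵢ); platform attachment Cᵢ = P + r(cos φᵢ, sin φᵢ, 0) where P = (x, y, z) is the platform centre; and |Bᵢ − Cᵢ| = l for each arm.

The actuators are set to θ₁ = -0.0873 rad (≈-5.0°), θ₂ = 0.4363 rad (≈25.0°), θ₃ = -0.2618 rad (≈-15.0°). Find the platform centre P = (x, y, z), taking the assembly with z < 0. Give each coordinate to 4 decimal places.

φ1=0.0°: virtual centre (0.2195, 0.0000, 0.0105), radius l
arm 2 at φ=120.0°: e+L cos θ2 = 0.2088;  O2 = (-0.1044, 0.1808, -0.0507)
φ3=240.0°: virtual centre (-0.1080, -0.1870, 0.0311), radius l
|O₂|²−|O₁|² = -0.0022;  |O₃|²−|O₁|² = -0.0007
linear system: -0.6478x+0.3616y = -0.0022−-0.1223z; -0.6550x+-0.3740y = -0.0007−0.0412z
Cramer: x(z) = 0.0022-0.0644z;  y(z) = -0.0020+0.2230z
into |P−O₁|² = l²: 1.0539z² + 0.0062z + -0.0551 = 0;  Δ = 0.2322;  z = -0.2315 or 0.2257 → z<0 root = -0.2315
x = 0.0171, y = -0.0536

(0.0171, -0.0536, -0.2315)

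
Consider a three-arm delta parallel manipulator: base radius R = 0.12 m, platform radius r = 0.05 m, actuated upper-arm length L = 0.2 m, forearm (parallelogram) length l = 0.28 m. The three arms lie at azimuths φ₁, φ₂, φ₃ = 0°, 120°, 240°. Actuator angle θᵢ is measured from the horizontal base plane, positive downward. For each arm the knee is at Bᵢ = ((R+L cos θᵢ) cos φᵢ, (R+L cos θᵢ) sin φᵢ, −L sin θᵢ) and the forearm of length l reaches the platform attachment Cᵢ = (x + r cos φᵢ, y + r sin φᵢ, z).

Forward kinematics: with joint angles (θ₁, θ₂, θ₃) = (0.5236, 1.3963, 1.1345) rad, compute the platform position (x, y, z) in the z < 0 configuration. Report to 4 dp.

(0.1311, -0.0546, -0.3507)

arm 1 at φ=0.0°: e+L cos θ1 = 0.2432;  S1 = (0.2432, 0.0000, -0.1000)
arm 2 at φ=120.0°: e+L cos θ2 = 0.1047;  S2 = (-0.0524, 0.0907, -0.1970)
arm 3 at φ=240.0°: e+L cos θ3 = 0.1545;  S3 = (-0.0773, -0.1338, -0.1813)
|S₂|²−|S₁|² = -0.0194;  |S₃|²−|S₁|² = -0.0124
linear system: -0.5911x+0.1814y = -0.0194−-0.1939z; -0.6409x+-0.2676y = -0.0124−-0.1625z
det = 0.2745;  x = 0.0271+-0.2965z,  y = -0.0185+0.1028z
into |P−S₁|² = l²: 1.0985z² + 0.3243z + -0.0214 = 0;  Δ = 0.1991;  z = -0.3507 or 0.0554 → z<0 root = -0.3507
x = 0.1311, y = -0.0546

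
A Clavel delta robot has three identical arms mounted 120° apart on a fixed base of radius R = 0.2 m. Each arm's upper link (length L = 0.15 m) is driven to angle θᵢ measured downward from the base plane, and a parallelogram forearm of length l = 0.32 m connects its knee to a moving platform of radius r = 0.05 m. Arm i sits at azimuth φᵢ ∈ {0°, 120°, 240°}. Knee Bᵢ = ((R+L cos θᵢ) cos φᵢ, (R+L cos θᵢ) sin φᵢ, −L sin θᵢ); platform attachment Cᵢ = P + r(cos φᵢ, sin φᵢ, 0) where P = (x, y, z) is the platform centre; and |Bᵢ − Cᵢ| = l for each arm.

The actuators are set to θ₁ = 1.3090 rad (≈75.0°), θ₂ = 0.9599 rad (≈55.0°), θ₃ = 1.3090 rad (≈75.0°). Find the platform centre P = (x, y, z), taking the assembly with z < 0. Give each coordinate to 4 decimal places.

(-0.0234, 0.0405, -0.3809)

arm 1 at φ=0.0°: e+L cos θ1 = 0.1888;  S1 = (0.1888, 0.0000, -0.1449)
S2 = (0.2360·cos120.0°, 0.2360·sin120.0°, -0.1229) = (-0.1180, 0.2044, -0.1229)
arm 3 at φ=240.0°: e+L cos θ3 = 0.1888;  S3 = (-0.0944, -0.1635, -0.1449)
eliminate P² terms by subtracting sphere 1 from 2 and 3
linear system: -0.6137x+0.4088y = 0.0142−0.0440z; -0.5665x+-0.3271y = 0.0000−0.0000z
Cramer: x(z) = -0.0107+0.0333z;  y(z) = 0.0186-0.0577z
sphere 1 gives Az²+Bz+C=0 with A=1.0044, B=0.2743, C=-0.0412;  B²−4AC=0.2410;  roots -0.3809, 0.1078;  negative root z = -0.3809
x = -0.0234, y = 0.0405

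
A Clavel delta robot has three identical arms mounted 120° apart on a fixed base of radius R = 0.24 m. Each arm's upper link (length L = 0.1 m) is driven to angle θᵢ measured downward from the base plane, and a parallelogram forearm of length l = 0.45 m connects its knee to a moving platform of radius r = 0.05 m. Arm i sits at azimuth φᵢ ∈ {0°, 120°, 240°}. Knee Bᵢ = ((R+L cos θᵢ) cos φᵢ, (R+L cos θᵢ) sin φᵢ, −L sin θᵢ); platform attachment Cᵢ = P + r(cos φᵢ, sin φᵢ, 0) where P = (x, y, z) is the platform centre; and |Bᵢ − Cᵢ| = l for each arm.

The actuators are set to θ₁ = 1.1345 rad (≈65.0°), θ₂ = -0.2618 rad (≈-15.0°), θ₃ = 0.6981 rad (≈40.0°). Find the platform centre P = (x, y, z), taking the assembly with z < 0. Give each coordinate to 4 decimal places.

(-0.0958, 0.0790, -0.3884)

S1 = (0.2323·cos0.0°, 0.2323·sin0.0°, -0.0906) = (0.2323, 0.0000, -0.0906)
S2 = (0.2866·cos120.0°, 0.2866·sin120.0°, 0.0259) = (-0.1433, 0.2482, 0.0259)
φ3=240.0°: virtual centre (-0.1333, -0.2309, -0.0643), radius l
subtract pairs → two planes through P
linear system: -0.7511x+0.4964y = 0.0206−0.2330z; -0.7311x+-0.4618y = 0.0131−0.0527z
Cramer: x(z) = -0.0226+0.1885z;  y(z) = 0.0075-0.1843z
sphere 1 gives Az²+Bz+C=0 with A=1.0695, B=0.0825, C=-0.1293;  B²−4AC=0.5599;  roots -0.3884, 0.3113;  negative root z = -0.3884
x = -0.0958, y = 0.0790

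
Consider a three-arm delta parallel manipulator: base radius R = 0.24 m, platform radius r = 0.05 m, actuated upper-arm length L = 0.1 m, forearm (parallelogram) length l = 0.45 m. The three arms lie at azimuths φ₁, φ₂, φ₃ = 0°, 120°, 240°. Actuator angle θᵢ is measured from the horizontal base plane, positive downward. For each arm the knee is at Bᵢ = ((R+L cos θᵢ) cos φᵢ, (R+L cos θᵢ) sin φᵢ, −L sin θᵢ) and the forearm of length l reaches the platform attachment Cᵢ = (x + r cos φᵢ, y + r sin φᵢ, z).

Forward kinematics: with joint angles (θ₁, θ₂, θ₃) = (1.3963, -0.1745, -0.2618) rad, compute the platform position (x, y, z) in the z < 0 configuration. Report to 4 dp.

(-0.1640, -0.0056, -0.3526)

φ1=0.0°: virtual centre (0.2074, 0.0000, -0.0985), radius l
φ2=120.0°: virtual centre (-0.1442, 0.2498, 0.0174), radius l
O3 = (0.2866·cos240.0°, 0.2866·sin240.0°, 0.0259) = (-0.1433, -0.2482, 0.0259)
subtract pairs → two planes through P
plane₁₂: -0.7032x+0.4997y+0.2317z = 0.0308
Cramer: x(z) = -0.0434+0.3421z;  y(z) = 0.0006+0.0178z
sphere 1 gives Az²+Bz+C=0 with A=1.1173, B=0.0254, C=-0.1299;  B²−4AC=0.5813;  roots -0.3526, 0.3298;  negative root z = -0.3526
x = -0.1640, y = -0.0056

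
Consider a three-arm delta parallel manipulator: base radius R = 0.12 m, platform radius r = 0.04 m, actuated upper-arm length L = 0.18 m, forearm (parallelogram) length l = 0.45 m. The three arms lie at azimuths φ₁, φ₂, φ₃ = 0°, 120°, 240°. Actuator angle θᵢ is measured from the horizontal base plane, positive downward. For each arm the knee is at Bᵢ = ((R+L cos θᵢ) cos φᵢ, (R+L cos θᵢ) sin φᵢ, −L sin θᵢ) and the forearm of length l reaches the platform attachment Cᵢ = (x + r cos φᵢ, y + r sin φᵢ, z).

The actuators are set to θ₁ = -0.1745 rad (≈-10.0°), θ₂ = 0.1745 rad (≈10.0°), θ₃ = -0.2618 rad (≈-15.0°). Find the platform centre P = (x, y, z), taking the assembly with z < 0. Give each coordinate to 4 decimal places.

φ1=0.0°: virtual centre (0.2573, 0.0000, 0.0313), radius l
S2 = (0.2573·cos120.0°, 0.2573·sin120.0°, -0.0313) = (-0.1286, 0.2228, -0.0313)
S3 = (0.2539·cos240.0°, 0.2539·sin240.0°, 0.0466) = (-0.1269, -0.2199, 0.0466)
|S₂|²−|S₁|² = 0.0000;  |S₃|²−|S₁|² = -0.0005
linear system: -0.7718x+0.4456y = 0.0000−-0.1250z; -0.7684x+-0.4397y = -0.0005−0.0307z
det = 0.6818;  x = 0.0004+-0.0606z,  y = 0.0006+0.1756z
quadratic in z: (1.0345)z²+(-0.0312)z+(-0.1355)=0, √Δ=0.7495 → z ∈ {-0.3472, 0.3773}; z = -0.3472 (taking z<0)
x = 0.0214, y = -0.0604

(0.0214, -0.0604, -0.3472)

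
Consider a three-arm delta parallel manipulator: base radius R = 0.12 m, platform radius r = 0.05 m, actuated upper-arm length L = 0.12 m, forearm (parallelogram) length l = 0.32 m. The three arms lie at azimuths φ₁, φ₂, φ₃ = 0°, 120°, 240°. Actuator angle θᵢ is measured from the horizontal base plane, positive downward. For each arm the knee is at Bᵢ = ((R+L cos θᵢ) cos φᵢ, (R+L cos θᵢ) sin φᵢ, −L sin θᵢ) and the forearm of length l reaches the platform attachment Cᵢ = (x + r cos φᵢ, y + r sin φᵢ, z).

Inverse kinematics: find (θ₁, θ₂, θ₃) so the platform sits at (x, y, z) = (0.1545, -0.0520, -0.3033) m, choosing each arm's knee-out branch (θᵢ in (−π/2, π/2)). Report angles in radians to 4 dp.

θ₁ = -0.0876, θ₂ = 1.2212, θ₃ = 0.8724

φ1=0.0° → target in arm frame (0.1545, -0.0520)
  e−x'=-0.0845;  (l²−L²−(e−x')²−y'²−z²)/2L = -0.0576
  √(A²+B²)=0.3149;  θ1 = -1.8425+1.7549 ≈ -0.0876
rotate P by −φ2: (-0.1223, -0.1078, -0.3033)
  A=0.1923, B=-0.3033, C=(l²−L²−A²−y'²−z²)/(2L)=-0.2191
  θ2 = atan2(B,A) + arccos(C/0.3591) = 1.2212
arm 3 (φ=240.0°): x'=-0.0322, y'=0.1598
  A cos θ + B sin θ = C:  0.1022·cos θ + -0.3033·sin θ = -0.1666
  θ3 = atan2(B,A) + arccos(C/0.3201) = 0.8724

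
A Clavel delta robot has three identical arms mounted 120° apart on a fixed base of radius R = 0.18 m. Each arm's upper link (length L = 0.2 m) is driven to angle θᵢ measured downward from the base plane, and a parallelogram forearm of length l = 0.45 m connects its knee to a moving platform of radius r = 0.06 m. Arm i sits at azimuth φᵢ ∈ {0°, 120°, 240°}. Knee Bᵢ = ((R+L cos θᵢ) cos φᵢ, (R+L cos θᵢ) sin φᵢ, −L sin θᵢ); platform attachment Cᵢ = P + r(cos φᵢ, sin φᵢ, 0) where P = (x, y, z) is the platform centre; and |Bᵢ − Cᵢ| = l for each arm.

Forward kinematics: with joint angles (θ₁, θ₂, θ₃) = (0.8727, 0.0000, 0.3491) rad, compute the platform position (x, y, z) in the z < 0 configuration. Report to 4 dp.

arm 1 at φ=0.0°: e+L cos θ1 = 0.2486;  S1 = (0.2486, 0.0000, -0.1532)
arm 2 at φ=120.0°: e+L cos θ2 = 0.3200;  S2 = (-0.1600, 0.2771, 0.0000)
φ3=240.0°: virtual centre (-0.1540, -0.2667, -0.0684), radius l
|S₂|²−|S₁|² = 0.0171;  |S₃|²−|S₁|² = 0.0143
[-0.8171 0.5543 0.3064]·P = 0.0171;  [-0.8050 -0.5334 0.1696]·P = 0.0143
Cramer: x(z) = -0.0193+0.2919z;  y(z) = 0.0024-0.1226z
into |P−S₁|² = l²: 1.1002z² + 0.1495z + -0.1073 = 0;  Δ = 0.4944;  z = -0.3875 or 0.2516 → z<0 root = -0.3875
x = -0.1324, y = 0.0499

(-0.1324, 0.0499, -0.3875)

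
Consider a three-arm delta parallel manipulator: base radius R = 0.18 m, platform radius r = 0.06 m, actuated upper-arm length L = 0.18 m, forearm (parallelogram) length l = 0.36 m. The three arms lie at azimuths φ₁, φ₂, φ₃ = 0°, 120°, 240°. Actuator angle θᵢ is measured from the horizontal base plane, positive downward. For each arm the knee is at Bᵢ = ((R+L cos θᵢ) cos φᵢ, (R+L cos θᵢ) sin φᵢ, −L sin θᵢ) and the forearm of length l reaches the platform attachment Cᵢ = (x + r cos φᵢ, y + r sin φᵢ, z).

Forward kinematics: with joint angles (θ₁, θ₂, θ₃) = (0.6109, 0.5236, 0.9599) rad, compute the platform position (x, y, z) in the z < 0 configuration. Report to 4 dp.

(0.0234, 0.0639, -0.3601)

φ1=0.0°: virtual centre (0.2674, 0.0000, -0.1032), radius l
O2 = (0.2759·cos120.0°, 0.2759·sin120.0°, -0.0900) = (-0.1379, 0.2389, -0.0900)
arm 3 at φ=240.0°: ρ3 = 0.2232;  O3 = (-0.1116, -0.1933, -0.1474)
|O₂|²−|O₁|² = 0.0020;  |O₃|²−|O₁|² = -0.0106
[-0.8108 0.4778 0.0265]·P = 0.0020;  [-0.7581 -0.3867 -0.0884]·P = -0.0106
det = 0.6758;  x = 0.0063+-0.0473z,  y = 0.0150+-0.1358z
quadratic in z: (1.0207)z²+(0.2271)z+(-0.0505)=0, √Δ=0.5079 → z ∈ {-0.3601, 0.1375}; z = -0.3601 (taking z<0)
x = 0.0234, y = 0.0639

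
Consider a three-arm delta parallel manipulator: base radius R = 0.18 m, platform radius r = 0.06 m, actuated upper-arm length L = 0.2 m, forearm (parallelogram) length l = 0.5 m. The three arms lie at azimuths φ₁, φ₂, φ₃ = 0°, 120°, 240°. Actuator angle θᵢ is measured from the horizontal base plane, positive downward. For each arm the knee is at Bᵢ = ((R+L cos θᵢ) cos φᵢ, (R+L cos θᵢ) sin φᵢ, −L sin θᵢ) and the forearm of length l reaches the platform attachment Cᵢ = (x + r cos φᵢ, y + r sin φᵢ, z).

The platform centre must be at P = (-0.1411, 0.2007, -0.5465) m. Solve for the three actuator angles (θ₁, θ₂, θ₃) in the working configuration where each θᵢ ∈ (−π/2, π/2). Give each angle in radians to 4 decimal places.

arm 1 (φ=0.0°): x'=-0.1411, y'=0.2007
  A=0.2611, B=-0.5465, C=(l²−L²−A²−y'²−z²)/(2L)=-0.4928
  √(A²+B²)=0.6057;  θ1 = -1.1251+2.5212 ≈ 1.3961
arm 2 (φ=120.0°): x'=0.2444, y'=0.0218
  e−x'=-0.1244;  (l²−L²−(e−x')²−y'²−z²)/2L = -0.2615
  √(A²+B²)=0.5605;  θ2 = -1.7945+2.0562 ≈ 0.2617
arm 3 (φ=240.0°): x'=-0.1033, y'=-0.2225
  A=0.2233, B=-0.5465, C=(l²−L²−A²−y'²−z²)/(2L)=-0.4701
  γ=atan2(-0.5465,0.2233)=-1.1830;  ψ=arccos(-0.7963)=2.4919;  θ3=γ+ψ≈1.3090

θ₁ = 1.3961, θ₂ = 0.2617, θ₃ = 1.3090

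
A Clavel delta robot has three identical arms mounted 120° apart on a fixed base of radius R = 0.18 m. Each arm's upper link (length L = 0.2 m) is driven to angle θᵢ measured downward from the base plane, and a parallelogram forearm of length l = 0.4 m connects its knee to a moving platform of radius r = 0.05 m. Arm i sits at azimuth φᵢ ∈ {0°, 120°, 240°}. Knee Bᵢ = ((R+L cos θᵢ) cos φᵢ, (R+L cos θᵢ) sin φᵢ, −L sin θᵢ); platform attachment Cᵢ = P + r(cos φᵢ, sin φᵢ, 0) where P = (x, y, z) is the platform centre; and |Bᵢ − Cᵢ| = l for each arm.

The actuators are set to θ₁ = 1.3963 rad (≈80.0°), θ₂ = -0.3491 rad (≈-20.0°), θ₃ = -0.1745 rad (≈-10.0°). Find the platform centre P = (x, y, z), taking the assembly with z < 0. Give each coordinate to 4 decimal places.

(-0.2341, 0.0133, -0.2243)

φ1=0.0°: virtual centre (0.1647, 0.0000, -0.1970), radius l
S2 = (0.3179·cos120.0°, 0.3179·sin120.0°, 0.0684) = (-0.1590, 0.2753, 0.0684)
arm 3 at φ=240.0°: (R−r)+L cos θ3 = 0.3270;  S3 = (-0.1635, -0.2832, 0.0347)
eliminate P² terms by subtracting sphere 1 from 2 and 3
[-0.6474 0.5507 0.5307]·P = 0.0398;  [-0.6564 -0.5663 0.4634]·P = 0.0422
Cramer: x(z) = -0.0629+0.7633z;  y(z) = -0.0016-0.0665z
sphere 1 gives Az²+Bz+C=0 with A=1.5870, B=0.0467, C=-0.0694;  B²−4AC=0.4427;  roots -0.2243, 0.1949;  negative root z = -0.2243
x = -0.2341, y = 0.0133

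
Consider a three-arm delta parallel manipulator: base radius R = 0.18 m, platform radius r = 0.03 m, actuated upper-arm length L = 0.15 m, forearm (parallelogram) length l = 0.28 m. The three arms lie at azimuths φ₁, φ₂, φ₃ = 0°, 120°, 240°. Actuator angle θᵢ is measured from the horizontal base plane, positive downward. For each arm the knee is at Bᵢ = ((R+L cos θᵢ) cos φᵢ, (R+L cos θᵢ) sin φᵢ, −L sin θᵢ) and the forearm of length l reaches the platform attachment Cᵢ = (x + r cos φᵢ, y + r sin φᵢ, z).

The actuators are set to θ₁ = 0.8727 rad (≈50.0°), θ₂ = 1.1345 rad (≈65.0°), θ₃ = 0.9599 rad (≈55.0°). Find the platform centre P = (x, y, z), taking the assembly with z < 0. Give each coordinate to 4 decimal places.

S1 = (0.2464·cos0.0°, 0.2464·sin0.0°, -0.1149) = (0.2464, 0.0000, -0.1149)
S2 = (0.2134·cos120.0°, 0.2134·sin120.0°, -0.1359) = (-0.1067, 0.1848, -0.1359)
φ3=240.0°: virtual centre (-0.1180, -0.2044, -0.1229), radius l
eliminate P² terms by subtracting sphere 1 from 2 and 3
linear system: -0.7062x+0.3696y = -0.0099−-0.0421z; -0.7289x+-0.4088y = -0.0031−-0.0159z
Cramer: x(z) = 0.0093-0.0414z;  y(z) = -0.0090+0.0348z
into |P−S₁|² = l²: 1.0029z² + 0.2488z + -0.0089 = 0;  Δ = 0.0976;  z = -0.2798 or 0.0317 → z<0 root = -0.2798
x = 0.0209, y = -0.0187

(0.0209, -0.0187, -0.2798)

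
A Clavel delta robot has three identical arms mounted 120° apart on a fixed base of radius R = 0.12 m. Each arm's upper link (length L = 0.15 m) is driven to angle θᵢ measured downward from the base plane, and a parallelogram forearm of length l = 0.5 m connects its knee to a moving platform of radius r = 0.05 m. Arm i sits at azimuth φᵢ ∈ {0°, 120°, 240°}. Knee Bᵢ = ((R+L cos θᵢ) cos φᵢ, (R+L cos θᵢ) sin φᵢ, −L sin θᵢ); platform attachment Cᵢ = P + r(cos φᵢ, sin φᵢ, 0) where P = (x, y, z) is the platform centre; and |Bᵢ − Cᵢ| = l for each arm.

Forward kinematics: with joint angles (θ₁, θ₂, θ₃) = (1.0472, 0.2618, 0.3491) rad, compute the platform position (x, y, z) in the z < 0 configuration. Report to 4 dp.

centre 1 = (0.1450·cos0.0°, 0.1450·sin0.0°, -0.1299) = (0.1450, 0.0000, -0.1299)
arm 2 at φ=120.0°: e+L cos θ2 = 0.2149;  centre 2 = (-0.1074, 0.1861, -0.0388)
centre 3 = (0.2110·cos240.0°, 0.2110·sin240.0°, -0.0513) = (-0.1055, -0.1827, -0.0513)
eliminate P² terms by subtracting sphere 1 from 2 and 3
linear system: -0.5049x+0.3722y = 0.0098−0.1822z; -0.5010x+-0.3654y = 0.0092−0.1572z
det = 0.3709;  x = -0.0189+0.3372z,  y = 0.0006+-0.0321z
into |P−centre ₁|² = l²: 1.1147z² + 0.1492z + -0.2063 = 0;  Δ = 0.9420;  z = -0.5023 or 0.3684 → z<0 root = -0.5023
x = -0.1883, y = 0.0167

(-0.1883, 0.0167, -0.5023)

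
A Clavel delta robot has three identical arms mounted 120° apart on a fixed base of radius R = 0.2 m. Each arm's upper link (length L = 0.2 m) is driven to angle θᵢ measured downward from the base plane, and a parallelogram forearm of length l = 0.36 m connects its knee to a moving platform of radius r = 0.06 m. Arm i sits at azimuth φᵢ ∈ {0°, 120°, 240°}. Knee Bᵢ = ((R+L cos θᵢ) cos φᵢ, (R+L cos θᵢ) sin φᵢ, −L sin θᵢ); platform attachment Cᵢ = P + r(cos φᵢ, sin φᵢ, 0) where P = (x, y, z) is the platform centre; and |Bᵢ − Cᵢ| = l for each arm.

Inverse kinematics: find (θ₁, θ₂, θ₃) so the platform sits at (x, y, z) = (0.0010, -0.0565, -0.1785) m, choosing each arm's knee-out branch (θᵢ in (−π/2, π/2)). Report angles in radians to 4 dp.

θ₁ = 0.2618, θ₂ = 0.6110, θ₃ = -0.1751

φ1=0.0° → target in arm frame (0.0010, -0.0565)
  e−x'=0.1390;  (l²−L²−(e−x')²−y'²−z²)/2L = 0.0881
  γ=atan2(-0.1785,0.1390)=-0.9092;  ψ=arccos(0.3892)=1.1710;  θ1=γ+ψ≈0.2618
arm 2 (φ=120.0°): x'=-0.0494, y'=0.0274
  e−x'=0.1894;  (l²−L²−(e−x')²−y'²−z²)/2L = 0.0528
  √(A²+B²)=0.2603;  θ2 = -0.7557+1.3667 ≈ 0.6110
arm 3 (φ=240.0°): x'=0.0484, y'=0.0291
  e−x'=0.0916;  (l²−L²−(e−x')²−y'²−z²)/2L = 0.1213
  γ=atan2(-0.1785,0.0916)=-1.0968;  ψ=arccos(0.6044)=0.9217;  θ3=γ+ψ≈-0.1751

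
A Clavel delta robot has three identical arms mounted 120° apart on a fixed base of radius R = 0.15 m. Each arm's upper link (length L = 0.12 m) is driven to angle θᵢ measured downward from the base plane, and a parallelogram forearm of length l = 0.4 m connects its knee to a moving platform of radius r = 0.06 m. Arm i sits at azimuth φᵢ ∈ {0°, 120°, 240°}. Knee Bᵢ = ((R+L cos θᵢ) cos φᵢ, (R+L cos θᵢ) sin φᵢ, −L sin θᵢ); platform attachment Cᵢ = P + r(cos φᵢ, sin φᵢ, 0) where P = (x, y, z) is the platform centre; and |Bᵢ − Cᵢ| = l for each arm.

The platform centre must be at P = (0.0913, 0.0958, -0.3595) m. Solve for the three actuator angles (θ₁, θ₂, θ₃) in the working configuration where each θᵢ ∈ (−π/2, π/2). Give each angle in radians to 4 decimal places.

arm 1 (φ=0.0°): x'=0.0913, y'=0.0958
  e−x'=-0.0013;  (l²−L²−(e−x')²−y'²−z²)/2L = 0.0299
  γ=atan2(-0.3595,-0.0013)=-1.5744;  ψ=arccos(0.0832)=1.4875;  θ1=γ+ψ≈-0.0869
arm 2 (φ=120.0°): x'=0.0373, y'=-0.1270
  A=0.0527, B=-0.3595, C=(l²−L²−A²−y'²−z²)/(2L)=-0.0106
  θ2 = atan2(B,A) + arccos(C/0.3633) = 0.1746
rotate P by −φ3: (-0.1286, 0.0312, -0.3595)
  A cos θ + B sin θ = C:  0.2186·cos θ + -0.3595·sin θ = -0.1350
  √(A²+B²)=0.4208;  θ3 = -1.0244+1.8975 ≈ 0.8730

θ₁ = -0.0869, θ₂ = 0.1746, θ₃ = 0.8730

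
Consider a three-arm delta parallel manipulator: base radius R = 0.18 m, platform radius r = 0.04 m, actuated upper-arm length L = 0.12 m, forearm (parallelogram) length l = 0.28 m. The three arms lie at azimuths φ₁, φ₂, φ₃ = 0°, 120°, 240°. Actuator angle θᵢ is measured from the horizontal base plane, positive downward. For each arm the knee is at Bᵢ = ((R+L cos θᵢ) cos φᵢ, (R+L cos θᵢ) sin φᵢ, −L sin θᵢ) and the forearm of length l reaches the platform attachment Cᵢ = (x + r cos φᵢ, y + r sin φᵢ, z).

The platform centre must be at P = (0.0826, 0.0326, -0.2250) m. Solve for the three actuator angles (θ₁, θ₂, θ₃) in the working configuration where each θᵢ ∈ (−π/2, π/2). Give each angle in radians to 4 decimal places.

θ₁ = 0.0873, θ₂ = 0.8729, θ₃ = 1.2223

rotate P by −φ1: (0.0826, 0.0326, -0.2250)
  A=0.0574, B=-0.2250, C=(l²−L²−A²−y'²−z²)/(2L)=0.0376
  γ=atan2(-0.2250,0.0574)=-1.3210;  ψ=arccos(0.1618)=1.4083;  θ1=γ+ψ≈0.0873
arm 2 (φ=120.0°): x'=-0.0131, y'=-0.0878
  A=0.1531, B=-0.2250, C=(l²−L²−A²−y'²−z²)/(2L)=-0.0740
  θ2 = atan2(B,A) + arccos(C/0.2721) = 0.8729
arm 3 (φ=240.0°): x'=-0.0695, y'=0.0552
  A cos θ + B sin θ = C:  0.2095·cos θ + -0.2250·sin θ = -0.1399
  γ=atan2(-0.2250,0.2095)=-0.8210;  ψ=arccos(-0.4551)=2.0433;  θ3=γ+ψ≈1.2223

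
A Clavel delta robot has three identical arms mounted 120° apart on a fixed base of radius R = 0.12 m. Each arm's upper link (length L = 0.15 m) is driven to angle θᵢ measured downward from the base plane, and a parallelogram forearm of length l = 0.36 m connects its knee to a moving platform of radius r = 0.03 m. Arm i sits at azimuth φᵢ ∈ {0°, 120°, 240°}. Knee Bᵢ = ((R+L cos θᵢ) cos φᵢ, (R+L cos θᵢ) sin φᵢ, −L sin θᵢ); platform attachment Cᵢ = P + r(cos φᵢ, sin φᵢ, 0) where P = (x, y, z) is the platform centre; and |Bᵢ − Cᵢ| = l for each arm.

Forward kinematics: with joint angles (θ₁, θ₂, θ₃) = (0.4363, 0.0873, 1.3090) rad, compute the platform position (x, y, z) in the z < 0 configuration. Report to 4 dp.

φ1=0.0°: virtual centre (0.2259, 0.0000, -0.0634), radius l
centre 2 = (0.2394·cos120.0°, 0.2394·sin120.0°, -0.0131) = (-0.1197, 0.2074, -0.0131)
arm 3 at φ=240.0°: e+L cos θ3 = 0.1288;  centre 3 = (-0.0644, -0.1116, -0.1449)
subtract pairs → two planes through P
linear system: -0.6913x+0.4147y = 0.0024−0.1006z; -0.5807x+-0.2231y = -0.0175−-0.1630z
det = 0.3951;  x = 0.0170+-0.1143z,  y = 0.0342+-0.4331z
sphere 1 gives Az²+Bz+C=0 with A=1.2007, B=0.1449, C=-0.0807;  B²−4AC=0.4088;  roots -0.3266, 0.2059;  negative root z = -0.3266
x = 0.0543, y = 0.1756

(0.0543, 0.1756, -0.3266)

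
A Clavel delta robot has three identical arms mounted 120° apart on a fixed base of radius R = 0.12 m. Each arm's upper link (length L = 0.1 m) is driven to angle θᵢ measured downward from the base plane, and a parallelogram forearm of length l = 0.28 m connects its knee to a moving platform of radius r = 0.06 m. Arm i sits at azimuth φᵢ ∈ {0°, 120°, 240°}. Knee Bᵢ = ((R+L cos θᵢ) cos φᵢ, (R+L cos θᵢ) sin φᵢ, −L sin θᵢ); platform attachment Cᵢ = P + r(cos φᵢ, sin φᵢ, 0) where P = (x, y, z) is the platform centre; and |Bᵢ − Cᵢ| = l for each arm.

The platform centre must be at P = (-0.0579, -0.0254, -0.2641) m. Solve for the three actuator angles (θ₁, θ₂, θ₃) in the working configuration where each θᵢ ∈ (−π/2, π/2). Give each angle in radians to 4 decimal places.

θ₁ = 0.6982, θ₂ = 0.3494, θ₃ = 0.0879

arm 1 (φ=0.0°): x'=-0.0579, y'=-0.0254
  A=0.1179, B=-0.2641, C=(l²−L²−A²−y'²−z²)/(2L)=-0.0795
  γ=atan2(-0.2641,0.1179)=-1.1509;  ψ=arccos(-0.2748)=1.8492;  θ1=γ+ψ≈0.6982
arm 2 (φ=120.0°): x'=0.0070, y'=0.0628
  A cos θ + B sin θ = C:  0.0530·cos θ + -0.2641·sin θ = -0.0406
  γ=atan2(-0.2641,0.0530)=-1.3726;  ψ=arccos(-0.1506)=1.7219;  θ2=γ+ψ≈0.3494
rotate P by −φ3: (0.0509, -0.0374, -0.2641)
  A=0.0091, B=-0.2641, C=(l²−L²−A²−y'²−z²)/(2L)=-0.0142
  √(A²+B²)=0.2643;  θ3 = -1.5365+1.6244 ≈ 0.0879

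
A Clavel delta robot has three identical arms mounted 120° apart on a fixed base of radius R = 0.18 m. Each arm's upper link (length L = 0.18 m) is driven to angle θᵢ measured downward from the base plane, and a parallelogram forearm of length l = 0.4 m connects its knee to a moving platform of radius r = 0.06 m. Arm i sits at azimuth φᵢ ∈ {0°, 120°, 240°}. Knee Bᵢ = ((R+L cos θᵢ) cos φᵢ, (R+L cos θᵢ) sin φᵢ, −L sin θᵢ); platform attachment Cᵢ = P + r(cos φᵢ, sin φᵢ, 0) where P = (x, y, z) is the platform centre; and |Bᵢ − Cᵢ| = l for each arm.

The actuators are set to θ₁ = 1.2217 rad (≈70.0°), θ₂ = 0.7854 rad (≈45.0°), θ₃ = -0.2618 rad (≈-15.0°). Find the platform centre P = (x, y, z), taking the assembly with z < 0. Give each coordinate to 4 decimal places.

S1 = (0.1816·cos0.0°, 0.1816·sin0.0°, -0.1691) = (0.1816, 0.0000, -0.1691)
φ2=120.0°: virtual centre (-0.1236, 0.2141, -0.1273), radius l
S3 = (0.2939·cos240.0°, 0.2939·sin240.0°, 0.0466) = (-0.1469, -0.2545, 0.0466)
|S₂|²−|S₁|² = 0.0158;  |S₃|²−|S₁|² = 0.0270
linear system: -0.6104x+0.4283y = 0.0158−0.0837z; -0.6570x+-0.5090y = 0.0270−0.4315z
det = 0.5921;  x = -0.0331+0.3841z,  y = -0.0103+0.3519z
sphere 1 gives Az²+Bz+C=0 with A=1.2714, B=0.1662, C=-0.0852;  B²−4AC=0.4610;  roots -0.3324, 0.2017;  negative root z = -0.3324
x = -0.1607, y = -0.1273

(-0.1607, -0.1273, -0.3324)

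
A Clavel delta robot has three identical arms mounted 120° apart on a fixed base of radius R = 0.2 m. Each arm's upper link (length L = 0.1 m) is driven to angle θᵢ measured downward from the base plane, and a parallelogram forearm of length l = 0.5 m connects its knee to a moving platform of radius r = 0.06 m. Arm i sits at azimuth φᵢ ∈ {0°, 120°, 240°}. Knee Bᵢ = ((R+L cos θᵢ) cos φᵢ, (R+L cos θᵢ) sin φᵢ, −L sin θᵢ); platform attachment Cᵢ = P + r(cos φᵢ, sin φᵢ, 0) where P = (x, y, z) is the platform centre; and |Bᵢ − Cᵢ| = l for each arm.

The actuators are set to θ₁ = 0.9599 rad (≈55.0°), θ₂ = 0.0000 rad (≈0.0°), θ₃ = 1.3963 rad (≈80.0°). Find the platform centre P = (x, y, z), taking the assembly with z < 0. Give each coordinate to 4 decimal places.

(-0.0342, 0.1701, -0.4911)

centre 1 = (0.1974·cos0.0°, 0.1974·sin0.0°, -0.0819) = (0.1974, 0.0000, -0.0819)
φ2=120.0°: virtual centre (-0.1200, 0.2078, 0.0000), radius l
centre 3 = (0.1574·cos240.0°, 0.1574·sin240.0°, -0.0985) = (-0.0787, -0.1363, -0.0985)
eliminate P² terms by subtracting sphere 1 from 2 and 3
plane₁₂: -0.6347x+0.4157y+0.1638z = 0.0119
det = 0.4025;  x = 0.0035+0.0767z,  y = 0.0340+-0.2770z
sphere 1 gives Az²+Bz+C=0 with A=1.0826, B=0.1152, C=-0.2045;  B²−4AC=0.8990;  roots -0.4911, 0.3847;  negative root z = -0.4911
x = -0.0342, y = 0.1701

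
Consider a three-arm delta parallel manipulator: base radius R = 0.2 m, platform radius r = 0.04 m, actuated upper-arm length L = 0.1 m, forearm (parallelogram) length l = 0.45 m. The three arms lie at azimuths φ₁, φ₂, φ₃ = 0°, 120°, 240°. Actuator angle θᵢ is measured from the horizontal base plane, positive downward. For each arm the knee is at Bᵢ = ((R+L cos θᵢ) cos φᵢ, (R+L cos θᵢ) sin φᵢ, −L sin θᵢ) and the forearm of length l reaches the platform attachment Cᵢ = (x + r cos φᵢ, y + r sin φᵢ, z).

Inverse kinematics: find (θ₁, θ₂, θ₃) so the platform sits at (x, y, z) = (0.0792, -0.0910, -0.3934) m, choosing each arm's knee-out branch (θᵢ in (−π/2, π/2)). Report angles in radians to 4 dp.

θ₁ = -0.0869, θ₂ = 1.0473, θ₃ = 0.1745

φ1=0.0° → target in arm frame (0.0792, -0.0910)
  A cos θ + B sin θ = C:  0.0808·cos θ + -0.3934·sin θ = 0.1146
  γ=atan2(-0.3934,0.0808)=-1.3682;  ψ=arccos(0.2854)=1.2813;  θ1=γ+ψ≈-0.0869
arm 2 (φ=120.0°): x'=-0.1184, y'=-0.0231
  A=0.2784, B=-0.3934, C=(l²−L²−A²−y'²−z²)/(2L)=-0.2015
  θ2 = atan2(B,A) + arccos(C/0.4819) = 1.0473
φ3=240.0° → target in arm frame (0.0392, 0.1141)
  e−x'=0.1208;  (l²−L²−(e−x')²−y'²−z²)/2L = 0.0506
  γ=atan2(-0.3934,0.1208)=-1.2729;  ψ=arccos(0.1231)=1.4474;  θ3=γ+ψ≈0.1745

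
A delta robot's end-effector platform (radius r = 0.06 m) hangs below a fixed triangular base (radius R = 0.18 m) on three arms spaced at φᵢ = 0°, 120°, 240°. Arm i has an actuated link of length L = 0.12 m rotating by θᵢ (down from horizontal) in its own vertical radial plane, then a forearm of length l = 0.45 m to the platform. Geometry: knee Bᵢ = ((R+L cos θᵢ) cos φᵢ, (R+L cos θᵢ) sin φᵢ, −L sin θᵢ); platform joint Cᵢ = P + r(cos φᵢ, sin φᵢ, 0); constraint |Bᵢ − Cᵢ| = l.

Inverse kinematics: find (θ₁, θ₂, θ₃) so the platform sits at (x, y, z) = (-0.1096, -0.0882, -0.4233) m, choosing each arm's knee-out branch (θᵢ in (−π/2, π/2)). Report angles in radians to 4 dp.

θ₁ = 0.9596, θ₂ = 0.6110, θ₃ = -0.0876

arm 1 (φ=0.0°): x'=-0.1096, y'=-0.0882
  A cos θ + B sin θ = C:  0.2296·cos θ + -0.4233·sin θ = -0.2149
  θ1 = atan2(B,A) + arccos(C/0.4816) = 0.9596
arm 2 (φ=120.0°): x'=-0.0216, y'=0.1390
  e−x'=0.1416;  (l²−L²−(e−x')²−y'²−z²)/2L = -0.1269
  √(A²+B²)=0.4464;  θ2 = -1.2480+1.8591 ≈ 0.6110
rotate P by −φ3: (0.1312, -0.0508, -0.4233)
  A cos θ + B sin θ = C:  -0.0112·cos θ + -0.4233·sin θ = 0.0259
  θ3 = atan2(B,A) + arccos(C/0.4234) = -0.0876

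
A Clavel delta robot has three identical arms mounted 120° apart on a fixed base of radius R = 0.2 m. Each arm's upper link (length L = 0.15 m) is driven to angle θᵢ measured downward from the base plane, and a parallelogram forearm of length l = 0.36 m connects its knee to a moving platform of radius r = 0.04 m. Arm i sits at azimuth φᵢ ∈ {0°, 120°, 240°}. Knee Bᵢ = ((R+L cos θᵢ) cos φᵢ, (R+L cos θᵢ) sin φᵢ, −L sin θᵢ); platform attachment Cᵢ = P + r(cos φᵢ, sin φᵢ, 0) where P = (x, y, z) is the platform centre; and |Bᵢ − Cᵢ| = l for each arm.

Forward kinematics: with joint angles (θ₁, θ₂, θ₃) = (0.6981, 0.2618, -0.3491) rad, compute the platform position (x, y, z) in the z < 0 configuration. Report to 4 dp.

(-0.0627, -0.0362, -0.2161)

φ1=0.0°: virtual centre (0.2749, 0.0000, -0.0964), radius l
centre 2 = (0.3049·cos120.0°, 0.3049·sin120.0°, -0.0388) = (-0.1524, 0.2640, -0.0388)
centre 3 = (0.3010·cos240.0°, 0.3010·sin240.0°, 0.0513) = (-0.1505, -0.2606, 0.0513)
|centre ₂|²−|centre ₁|² = 0.0096;  |centre ₃|²−|centre ₁|² = 0.0083
[-0.8547 0.5281 0.1152]·P = 0.0096;  [-0.8508 -0.5213 0.2954]·P = 0.0083
det = 0.8948;  x = -0.0105+0.2415z,  y = 0.0012+0.1727z
sphere 1 gives Az²+Bz+C=0 with A=1.0881, B=0.0554, C=-0.0388;  B²−4AC=0.1721;  roots -0.2161, 0.1652;  negative root z = -0.2161
x = -0.0627, y = -0.0362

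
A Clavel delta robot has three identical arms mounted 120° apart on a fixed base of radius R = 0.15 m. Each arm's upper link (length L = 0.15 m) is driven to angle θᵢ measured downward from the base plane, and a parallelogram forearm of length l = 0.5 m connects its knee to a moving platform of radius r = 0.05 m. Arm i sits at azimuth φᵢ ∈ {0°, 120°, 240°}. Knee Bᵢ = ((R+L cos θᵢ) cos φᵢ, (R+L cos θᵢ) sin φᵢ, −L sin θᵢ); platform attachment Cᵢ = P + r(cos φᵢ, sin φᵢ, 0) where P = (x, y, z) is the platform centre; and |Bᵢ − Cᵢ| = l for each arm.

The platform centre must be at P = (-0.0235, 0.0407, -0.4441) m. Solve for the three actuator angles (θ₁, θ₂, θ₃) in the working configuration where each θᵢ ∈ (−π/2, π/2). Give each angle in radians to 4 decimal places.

arm 1 (φ=0.0°): x'=-0.0235, y'=0.0407
  A=0.1235, B=-0.4441, C=(l²−L²−A²−y'²−z²)/(2L)=0.0446
  γ=atan2(-0.4441,0.1235)=-1.2996;  ψ=arccos(0.0967)=1.4740;  θ1=γ+ψ≈0.1744
φ2=120.0° → target in arm frame (0.0470, 0.0000)
  A cos θ + B sin θ = C:  0.0530·cos θ + -0.4441·sin θ = 0.0916
  √(A²+B²)=0.4473;  θ2 = -1.4520+1.3646 ≈ -0.0874
rotate P by −φ3: (-0.0235, -0.0407, -0.4441)
  A cos θ + B sin θ = C:  0.1235·cos θ + -0.4441·sin θ = 0.0446
  √(A²+B²)=0.4610;  θ3 = -1.2996+1.4740 ≈ 0.1744

θ₁ = 0.1744, θ₂ = -0.0874, θ₃ = 0.1744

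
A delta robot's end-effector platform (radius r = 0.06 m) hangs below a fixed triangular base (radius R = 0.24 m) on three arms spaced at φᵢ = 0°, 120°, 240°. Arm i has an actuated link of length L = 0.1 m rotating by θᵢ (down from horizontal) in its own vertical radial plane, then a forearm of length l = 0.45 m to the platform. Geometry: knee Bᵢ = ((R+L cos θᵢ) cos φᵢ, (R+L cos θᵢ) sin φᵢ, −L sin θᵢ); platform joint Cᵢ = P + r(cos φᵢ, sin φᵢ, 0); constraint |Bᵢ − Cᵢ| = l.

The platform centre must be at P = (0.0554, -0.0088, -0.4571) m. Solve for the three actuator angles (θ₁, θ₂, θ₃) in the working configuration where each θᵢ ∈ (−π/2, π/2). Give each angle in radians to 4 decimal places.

rotate P by −φ1: (0.0554, -0.0088, -0.4571)
  A cos θ + B sin θ = C:  0.1246·cos θ + -0.4571·sin θ = -0.1602
  √(A²+B²)=0.4738;  θ1 = -1.3047+1.9158 ≈ 0.6111
φ2=120.0° → target in arm frame (-0.0353, -0.0436)
  A=0.2153, B=-0.4571, C=(l²−L²−A²−y'²−z²)/(2L)=-0.3235
  θ2 = atan2(B,A) + arccos(C/0.5053) = 1.1351
φ3=240.0° → target in arm frame (-0.0201, 0.0524)
  A cos θ + B sin θ = C:  0.2001·cos θ + -0.4571·sin θ = -0.2961
  θ3 = atan2(B,A) + arccos(C/0.4990) = 1.0478

θ₁ = 0.6111, θ₂ = 1.1351, θ₃ = 1.0478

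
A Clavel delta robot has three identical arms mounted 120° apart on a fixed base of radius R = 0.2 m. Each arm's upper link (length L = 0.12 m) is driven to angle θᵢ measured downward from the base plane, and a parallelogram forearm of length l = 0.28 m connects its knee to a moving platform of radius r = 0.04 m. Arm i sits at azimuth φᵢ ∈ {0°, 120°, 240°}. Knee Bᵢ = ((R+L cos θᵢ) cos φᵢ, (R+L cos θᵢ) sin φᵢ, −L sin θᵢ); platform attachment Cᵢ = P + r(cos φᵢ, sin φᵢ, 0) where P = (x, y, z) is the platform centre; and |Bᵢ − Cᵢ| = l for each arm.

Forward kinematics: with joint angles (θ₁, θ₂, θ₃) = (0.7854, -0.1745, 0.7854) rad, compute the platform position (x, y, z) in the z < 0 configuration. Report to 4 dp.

(-0.0255, 0.0442, -0.1428)

arm 1 at φ=0.0°: ρ1 = 0.2449;  O1 = (0.2449, 0.0000, -0.0849)
φ2=120.0°: virtual centre (-0.1391, 0.2409, 0.0208), radius l
φ3=240.0°: virtual centre (-0.1224, -0.2120, -0.0849), radius l
eliminate P² terms by subtracting sphere 1 from 2 and 3
linear system: -0.7679x+0.4818y = 0.0107−0.2114z; -0.7346x+-0.4241y = 0.0000−0.0000z
det = 0.6796;  x = -0.0067+0.1319z,  y = 0.0115+-0.2285z
sphere 1 gives Az²+Bz+C=0 with A=1.0696, B=0.0981, C=-0.0078;  B²−4AC=0.0430;  roots -0.1428, 0.0511;  negative root z = -0.1428
x = -0.0255, y = 0.0442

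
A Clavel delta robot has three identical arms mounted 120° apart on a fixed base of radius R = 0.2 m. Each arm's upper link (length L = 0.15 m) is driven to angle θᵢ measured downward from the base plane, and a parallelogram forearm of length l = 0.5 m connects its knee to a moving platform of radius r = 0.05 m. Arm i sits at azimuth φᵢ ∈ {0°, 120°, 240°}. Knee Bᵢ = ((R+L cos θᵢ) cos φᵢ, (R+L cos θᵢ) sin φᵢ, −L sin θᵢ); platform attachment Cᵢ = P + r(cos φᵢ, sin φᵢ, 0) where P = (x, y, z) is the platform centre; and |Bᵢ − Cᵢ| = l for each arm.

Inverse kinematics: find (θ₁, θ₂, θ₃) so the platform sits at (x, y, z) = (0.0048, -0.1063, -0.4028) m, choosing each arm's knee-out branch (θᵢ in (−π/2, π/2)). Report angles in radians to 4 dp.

θ₁ = 0.0872, θ₂ = 0.5236, θ₃ = -0.3489

arm 1 (φ=0.0°): x'=0.0048, y'=-0.1063
  e−x'=0.1452;  (l²−L²−(e−x')²−y'²−z²)/2L = 0.1096
  √(A²+B²)=0.4282;  θ1 = -1.2248+1.3120 ≈ 0.0872
arm 2 (φ=120.0°): x'=-0.0945, y'=0.0490
  A=0.2445, B=-0.4028, C=(l²−L²−A²−y'²−z²)/(2L)=0.0103
  θ2 = atan2(B,A) + arccos(C/0.4712) = 0.5236
φ3=240.0° → target in arm frame (0.0897, 0.0573)
  A cos θ + B sin θ = C:  0.0603·cos θ + -0.4028·sin θ = 0.1944
  θ3 = atan2(B,A) + arccos(C/0.4073) = -0.3489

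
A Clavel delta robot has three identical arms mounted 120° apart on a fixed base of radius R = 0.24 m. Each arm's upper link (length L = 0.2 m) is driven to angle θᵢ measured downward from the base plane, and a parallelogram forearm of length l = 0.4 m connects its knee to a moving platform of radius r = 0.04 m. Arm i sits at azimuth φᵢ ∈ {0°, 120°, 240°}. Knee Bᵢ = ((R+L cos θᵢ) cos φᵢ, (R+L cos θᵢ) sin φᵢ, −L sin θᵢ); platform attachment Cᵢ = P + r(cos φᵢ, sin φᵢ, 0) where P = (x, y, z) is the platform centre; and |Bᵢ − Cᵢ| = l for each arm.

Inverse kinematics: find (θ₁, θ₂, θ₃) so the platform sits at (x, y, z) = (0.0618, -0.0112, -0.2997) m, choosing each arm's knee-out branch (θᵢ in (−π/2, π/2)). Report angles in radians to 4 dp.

arm 1 (φ=0.0°): x'=0.0618, y'=-0.0112
  e−x'=0.1382;  (l²−L²−(e−x')²−y'²−z²)/2L = 0.0274
  √(A²+B²)=0.3300;  θ1 = -1.1387+1.4877 ≈ 0.3490
φ2=120.0° → target in arm frame (-0.0406, -0.0479)
  e−x'=0.2406;  (l²−L²−(e−x')²−y'²−z²)/2L = -0.0750
  γ=atan2(-0.2997,0.2406)=-0.8943;  ψ=arccos(-0.1952)=1.7672;  θ2=γ+ψ≈0.8729
φ3=240.0° → target in arm frame (-0.0212, 0.0591)
  e−x'=0.2212;  (l²−L²−(e−x')²−y'²−z²)/2L = -0.0556
  √(A²+B²)=0.3725;  θ3 = -0.9350+1.7207 ≈ 0.7857

θ₁ = 0.3490, θ₂ = 0.8729, θ₃ = 0.7857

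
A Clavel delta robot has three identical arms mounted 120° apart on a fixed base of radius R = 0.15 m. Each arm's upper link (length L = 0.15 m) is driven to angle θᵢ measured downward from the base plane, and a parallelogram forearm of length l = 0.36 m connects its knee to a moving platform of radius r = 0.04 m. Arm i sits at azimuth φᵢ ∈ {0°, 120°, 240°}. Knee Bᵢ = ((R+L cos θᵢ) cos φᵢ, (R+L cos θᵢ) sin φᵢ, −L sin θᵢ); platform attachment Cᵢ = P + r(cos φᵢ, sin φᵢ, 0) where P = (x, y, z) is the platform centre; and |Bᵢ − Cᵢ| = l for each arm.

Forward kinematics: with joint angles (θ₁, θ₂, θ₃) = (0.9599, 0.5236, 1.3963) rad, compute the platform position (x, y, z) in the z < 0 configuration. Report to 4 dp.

(0.0066, 0.1259, -0.4019)

O1 = (0.1960·cos0.0°, 0.1960·sin0.0°, -0.1229) = (0.1960, 0.0000, -0.1229)
φ2=120.0°: virtual centre (-0.1200, 0.2078, -0.0750), radius l
O3 = (0.1360·cos240.0°, 0.1360·sin240.0°, -0.1477) = (-0.0680, -0.1178, -0.1477)
eliminate P² terms by subtracting sphere 1 from 2 and 3
plane₁₂: -0.6320x+0.4155y+0.0957z = 0.0096
det = 0.3684;  x = 0.0087+0.0052z,  y = 0.0365+-0.2225z
quadratic in z: (1.0495)z²+(0.2276)z+(-0.0781)=0, √Δ=0.6161 → z ∈ {-0.4019, 0.1851}; z = -0.4019 (taking z<0)
x = 0.0066, y = 0.1259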